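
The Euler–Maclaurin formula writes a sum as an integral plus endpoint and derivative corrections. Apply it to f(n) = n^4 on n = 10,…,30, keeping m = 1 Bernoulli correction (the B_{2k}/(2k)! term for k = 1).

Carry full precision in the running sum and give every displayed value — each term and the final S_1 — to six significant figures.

S_1 ≈ 5.25867e+06

The integral term ∫_10^30 x^4 dx = 4.84000e+06.
Endpoint term: (f(10) + f(30))/2 = (10000.0 + 810000)/2 = 410000.
Integral + boundary = 5.25000e+06.
k=1: B_{2}/(2)! × [f^{(1)}(30) − f^{(1)}(10)] = 1/12 × (108000 − 4000.00) = 8666.67.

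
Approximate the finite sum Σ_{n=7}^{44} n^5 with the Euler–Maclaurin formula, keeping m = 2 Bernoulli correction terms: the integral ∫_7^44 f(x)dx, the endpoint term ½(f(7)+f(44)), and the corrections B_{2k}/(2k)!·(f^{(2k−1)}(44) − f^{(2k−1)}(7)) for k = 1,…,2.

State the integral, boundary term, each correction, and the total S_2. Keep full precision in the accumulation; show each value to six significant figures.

S_2 ≈ 1.29339e+09

∫_7^44 x^5 dx evaluates to 1.20937e+09.
Boundary: ½(f(7) + f(44)) = ½(16807.0 + 1.64916e+08) = 8.24665e+07.
Running total after boundary: 1.29183e+09.
k=1: B_{2}/(2)! × [f^{(1)}(44) − f^{(1)}(7)] = 1/12 × (1.87405e+07 − 12005.0) = 1.56071e+06.
Partial sum through k=1: 1.29339e+09.
k=2: B_{4}/(4)! × [f^{(3)}(44) − f^{(3)}(7)] = −1/720 × (116160 − 2940.00) = -157.250.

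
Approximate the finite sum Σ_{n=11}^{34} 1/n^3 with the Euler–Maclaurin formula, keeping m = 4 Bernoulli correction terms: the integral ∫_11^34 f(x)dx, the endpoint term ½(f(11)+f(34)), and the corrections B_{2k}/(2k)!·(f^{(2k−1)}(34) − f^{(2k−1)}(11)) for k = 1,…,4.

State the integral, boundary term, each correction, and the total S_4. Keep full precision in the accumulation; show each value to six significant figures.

The integral term ∫_11^34 1/x^3 dx = 0.00369971.
Boundary: ½(f(11) + f(34)) = ½(0.000751315 + 2.54427e-05) = 0.000388379.
So far: 0.00408808.
Order-1 term: 1/12 · (-2.24494e-06 − (-0.000204904)) = 1.68883e-05.
After k=1: 0.00410497.
Order-2 term: −1/720 · (-3.88399e-08 − (-3.38684e-05)) = -4.69855e-08.
After k=2: 0.00410493.
Order-3 term: 1/30240 · (-1.41114e-09 − (-1.17560e-05)) = 3.88709e-10.
After k=3: 0.00410493.
Order-4 term: −1/1209600 · (-8.78909e-11 − (-6.99530e-06)) = -5.78308e-12.

S_4 ≈ 0.00410493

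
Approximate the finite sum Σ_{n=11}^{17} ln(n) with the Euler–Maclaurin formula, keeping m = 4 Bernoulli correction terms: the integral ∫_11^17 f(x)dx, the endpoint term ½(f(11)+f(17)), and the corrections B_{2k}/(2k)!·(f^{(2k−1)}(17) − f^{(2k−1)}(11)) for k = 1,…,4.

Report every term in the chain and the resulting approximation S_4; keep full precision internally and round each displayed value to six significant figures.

S_4 ≈ 18.4007

Integral: ∫_11^17 ln(x) dx = 15.7878.
Endpoint term: (f(11) + f(17))/2 = (2.39790 + 2.83321)/2 = 2.61555.
So far: 18.4033.
Order-1 term: 1/12 · (0.0588235 − 0.0909091) = -0.00267380.
After k=1: 18.4007.
Order-2 term: −1/720 · (0.000407083 − 0.00150263) = 1.52159e-06.
After k=2: 18.4007.
Order-3 term: 1/30240 · (1.69031e-05 − 0.000149021) = -4.36898e-09.
After k=3: 18.4007.
Order-4 term: −1/1209600 · (1.75465e-06 − 3.69474e-05) = 2.90945e-11.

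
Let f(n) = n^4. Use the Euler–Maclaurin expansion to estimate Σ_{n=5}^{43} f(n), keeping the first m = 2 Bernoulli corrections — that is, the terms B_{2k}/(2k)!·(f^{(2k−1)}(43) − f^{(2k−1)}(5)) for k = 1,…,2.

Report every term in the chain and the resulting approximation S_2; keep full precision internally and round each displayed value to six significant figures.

Integral: ∫_5^43 x^4 dx = 2.94011e+07.
Boundary: ½(f(5) + f(43)) = ½(625.000 + 3.41880e+06) = 1.70971e+06.
So far: 3.11108e+07.
k=1: B_{2}/(2)! × [f^{(1)}(43) − f^{(1)}(5)] = 1/12 × (318028 − 500.000) = 26460.7.
Partial sum through k=1: 3.11372e+07.
k=2: B_{4}/(4)! × [f^{(3)}(43) − f^{(3)}(5)] = −1/720 × (1032.00 − 120.000) = -1.26667.

S_2 ≈ 3.11372e+07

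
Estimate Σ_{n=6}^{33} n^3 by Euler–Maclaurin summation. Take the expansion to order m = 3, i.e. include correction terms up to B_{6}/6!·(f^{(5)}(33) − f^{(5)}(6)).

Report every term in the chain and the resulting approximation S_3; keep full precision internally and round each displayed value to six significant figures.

S_3 ≈ 314496

∫_6^33 x^3 dx evaluates to 296156.
½[f(6) + f(33)] = ½[216.000 + 35937.0] = 18076.5.
Running total after boundary: 314233.
k=1: B_{2}/(2)! × [f^{(1)}(33) − f^{(1)}(6)] = 1/12 × (3267.00 − 108.000) = 263.250.
After k=1: 314496.
k=2: B_{4}/(4)! × [f^{(3)}(33) − f^{(3)}(6)] = −1/720 × (6.00000 − 6.00000) = 0.00000.
After k=2: 314496.
k=3: B_{6}/(6)! × [f^{(5)}(33) − f^{(5)}(6)] = 1/30240 × (0.00000 − 0.00000) = 0.00000.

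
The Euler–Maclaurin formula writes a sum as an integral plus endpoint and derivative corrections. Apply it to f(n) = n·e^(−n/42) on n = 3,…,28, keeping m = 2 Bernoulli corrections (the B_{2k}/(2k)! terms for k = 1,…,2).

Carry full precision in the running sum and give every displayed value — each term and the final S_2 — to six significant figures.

The integral term ∫_3^28 x·e^(−x/42) dx = 250.262.
½[f(3) + f(28)] = ½[2.79319 + 14.3757] = 8.58443.
Running total after boundary: 258.847.
Order-1 term: 1/12 · (0.171139 − 0.864558) = -0.0577849.
After k=1: 258.789.
Order-2 term: −1/720 · (0.000679123 − 0.00154574) = 1.20363e-06.

S_2 ≈ 258.789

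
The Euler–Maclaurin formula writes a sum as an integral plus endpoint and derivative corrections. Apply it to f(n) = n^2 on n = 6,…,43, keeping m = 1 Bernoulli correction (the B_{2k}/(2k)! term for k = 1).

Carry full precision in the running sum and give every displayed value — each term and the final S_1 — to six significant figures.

S_1 ≈ 27379.0

∫_6^43 x^2 dx evaluates to 26430.3.
½[f(6) + f(43)] = ½[36.0000 + 1849.00] = 942.500.
So far: 27372.8.
Order-1 term: 1/12 · (86.0000 − 12.0000) = 6.16667.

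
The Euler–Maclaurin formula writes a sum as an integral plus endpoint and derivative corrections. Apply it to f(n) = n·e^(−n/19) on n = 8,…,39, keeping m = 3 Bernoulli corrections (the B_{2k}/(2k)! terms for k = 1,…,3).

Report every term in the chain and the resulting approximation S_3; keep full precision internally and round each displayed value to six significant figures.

S_3 ≈ 200.304

∫_8^39 x·e^(−x/19) dx evaluates to 195.217.
Endpoint term: (f(8) + f(39))/2 = (5.25084 + 5.00747)/2 = 5.12916.
So far: 200.347.
Correction k=1: B_{2}/2! · (f^{(1)}(39) − f^{(1)}(8)) = 1/12 · (-0.135154 − 0.379995) = -0.0429291.
Running total after k=1: 200.304.
Correction k=2: B_{4}/4! · (f^{(3)}(39) − f^{(3)}(8)) = −1/720 · (0.000336950 − 0.00468894) = 6.04443e-06.
Running total after k=2: 200.304.
Correction k=3: B_{6}/6! · (f^{(5)}(39) − f^{(5)}(8)) = 1/30240 · (2.90385e-06 − 2.30617e-05) = -6.66594e-10.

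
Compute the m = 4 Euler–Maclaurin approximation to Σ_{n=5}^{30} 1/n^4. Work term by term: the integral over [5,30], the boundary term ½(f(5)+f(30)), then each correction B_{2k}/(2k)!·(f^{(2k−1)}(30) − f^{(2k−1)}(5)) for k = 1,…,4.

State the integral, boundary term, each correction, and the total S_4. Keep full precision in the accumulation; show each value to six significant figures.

S_4 ≈ 0.00355956

The integral term ∫_5^30 1/x^4 dx = 0.00265432.
Endpoint term: (f(5) + f(30))/2 = (0.00160000 + 1.23457e-06)/2 = 0.000800617.
Integral + boundary = 0.00345494.
Correction k=1: B_{2}/2! · (f^{(1)}(30) − f^{(1)}(5)) = 1/12 · (-1.64609e-07 − (-0.00128000)) = 0.000106653.
Running total after k=1: 0.00356159.
Correction k=2: B_{4}/4! · (f^{(3)}(30) − f^{(3)}(5)) = −1/720 · (-5.48697e-09 − (-0.00153600)) = -2.13333e-06.
Running total after k=2: 0.00355946.
Correction k=3: B_{6}/6! · (f^{(5)}(30) − f^{(5)}(5)) = 1/30240 · (-3.41411e-10 − (-0.00344064)) = 1.13778e-07.
Running total after k=3: 0.00355957.
Correction k=4: B_{8}/8! · (f^{(7)}(30) − f^{(7)}(5)) = −1/1209600 · (-3.41411e-11 − (-0.0123863)) = -1.02400e-08.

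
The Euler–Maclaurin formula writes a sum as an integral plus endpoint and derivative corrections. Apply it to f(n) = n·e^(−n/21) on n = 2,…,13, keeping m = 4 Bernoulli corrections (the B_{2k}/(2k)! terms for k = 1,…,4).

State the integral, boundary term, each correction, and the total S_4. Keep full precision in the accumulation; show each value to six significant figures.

S_4 ≈ 59.0219

∫_2^13 x·e^(−x/21) dx evaluates to 54.6643.
½[f(2) + f(13)] = ½[1.81831 + 6.99994] = 4.40913.
Running total after boundary: 59.0734.
k=1: B_{2}/(2)! × [f^{(1)}(13) − f^{(1)}(2)] = 1/12 × (0.205126 − 0.822570) = -0.0514536.
After k=1: 59.0219.
k=2: B_{4}/(4)! × [f^{(3)}(13) − f^{(3)}(2)] = −1/720 × (0.00290712 − 0.00598840) = 4.27955e-06.
After k=2: 59.0219.
k=3: B_{6}/(6)! × [f^{(5)}(13) − f^{(5)}(2)] = 1/30240 × (1.21295e-05 − 2.29287e-05) = -3.57117e-10.
After k=3: 59.0219.
k=4: B_{8}/(8)! × [f^{(7)}(13) − f^{(7)}(2)] = −1/1209600 × (4.00609e-08 − 7.31933e-08) = 2.73912e-14.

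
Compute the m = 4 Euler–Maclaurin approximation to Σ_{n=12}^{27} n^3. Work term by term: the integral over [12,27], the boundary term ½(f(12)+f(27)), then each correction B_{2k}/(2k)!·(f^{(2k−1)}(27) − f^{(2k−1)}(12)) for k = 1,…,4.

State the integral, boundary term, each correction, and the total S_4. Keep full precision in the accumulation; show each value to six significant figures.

The integral term ∫_12^27 x^3 dx = 127676.
½[f(12) + f(27)] = ½[1728.00 + 19683.0] = 10705.5.
So far: 138382.
Correction k=1: B_{2}/2! · (f^{(1)}(27) − f^{(1)}(12)) = 1/12 · (2187.00 − 432.000) = 146.250.
Partial sum through k=1: 138528.
Correction k=2: B_{4}/4! · (f^{(3)}(27) − f^{(3)}(12)) = −1/720 · (6.00000 − 6.00000) = 0.00000.
Partial sum through k=2: 138528.
Correction k=3: B_{6}/6! · (f^{(5)}(27) − f^{(5)}(12)) = 1/30240 · (0.00000 − 0.00000) = 0.00000.
Partial sum through k=3: 138528.
Correction k=4: B_{8}/8! · (f^{(7)}(27) − f^{(7)}(12)) = −1/1209600 · (0.00000 − 0.00000) = 0.00000.

S_4 ≈ 138528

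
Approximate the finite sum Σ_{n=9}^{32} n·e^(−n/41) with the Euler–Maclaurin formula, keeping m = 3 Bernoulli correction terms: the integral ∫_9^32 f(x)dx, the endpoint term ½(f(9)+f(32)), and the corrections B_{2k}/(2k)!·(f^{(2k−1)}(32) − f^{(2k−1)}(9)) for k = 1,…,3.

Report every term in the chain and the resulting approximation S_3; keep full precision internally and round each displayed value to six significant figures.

∫_9^32 x·e^(−x/41) dx evaluates to 274.626.
Endpoint term: (f(9) + f(32))/2 = (7.22619 + 14.6618)/2 = 10.9440.
So far: 285.570.
Correction k=1: B_{2}/2! · (f^{(1)}(32) − f^{(1)}(9)) = 1/12 · (0.100577 − 0.626662) = -0.0438404.
Running total after k=1: 285.526.
Correction k=2: B_{4}/4! · (f^{(3)}(32) − f^{(3)}(9)) = −1/720 · (0.000604962 − 0.00132807) = 1.00431e-06.
Running total after k=2: 285.526.
Correction k=3: B_{6}/6! · (f^{(5)}(32) − f^{(5)}(9)) = 1/30240 · (6.84172e-07 − 1.35833e-06) = -2.22934e-11.

S_3 ≈ 285.526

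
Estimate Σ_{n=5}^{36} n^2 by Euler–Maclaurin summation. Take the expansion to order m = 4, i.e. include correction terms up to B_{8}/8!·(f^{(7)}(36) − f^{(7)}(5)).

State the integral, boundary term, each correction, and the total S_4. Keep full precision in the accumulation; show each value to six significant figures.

Integral: ∫_5^36 x^2 dx = 15510.3.
Endpoint term: (f(5) + f(36))/2 = (25.0000 + 1296.00)/2 = 660.500.
So far: 16170.8.
k=1: B_{2}/(2)! × [f^{(1)}(36) − f^{(1)}(5)] = 1/12 × (72.0000 − 10.0000) = 5.16667.
After k=1: 16176.0.
k=2: B_{4}/(4)! × [f^{(3)}(36) − f^{(3)}(5)] = −1/720 × (0.00000 − 0.00000) = 0.00000.
After k=2: 16176.0.
k=3: B_{6}/(6)! × [f^{(5)}(36) − f^{(5)}(5)] = 1/30240 × (0.00000 − 0.00000) = 0.00000.
After k=3: 16176.0.
k=4: B_{8}/(8)! × [f^{(7)}(36) − f^{(7)}(5)] = −1/1209600 × (0.00000 − 0.00000) = 0.00000.

S_4 ≈ 16176.0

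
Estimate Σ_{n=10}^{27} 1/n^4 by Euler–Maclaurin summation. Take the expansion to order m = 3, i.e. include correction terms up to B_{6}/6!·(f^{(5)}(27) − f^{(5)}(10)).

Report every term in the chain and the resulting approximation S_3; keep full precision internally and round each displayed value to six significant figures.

S_3 ≈ 0.000370633

Integral: ∫_10^27 1/x^4 dx = 0.000316398.
½[f(10) + f(27)] = ½[0.000100000 + 1.88168e-06] = 5.09408e-05.
Running total after boundary: 0.000367339.
Order-1 term: 1/12 · (-2.78767e-07 − (-4.00000e-05)) = 3.31010e-06.
Running total after k=1: 0.000370649.
Order-2 term: −1/720 · (-1.14719e-08 − (-1.20000e-05)) = -1.66507e-08.
Running total after k=2: 0.000370633.
Order-3 term: 1/30240 · (-8.81242e-10 − (-6.72000e-06)) = 2.22193e-10.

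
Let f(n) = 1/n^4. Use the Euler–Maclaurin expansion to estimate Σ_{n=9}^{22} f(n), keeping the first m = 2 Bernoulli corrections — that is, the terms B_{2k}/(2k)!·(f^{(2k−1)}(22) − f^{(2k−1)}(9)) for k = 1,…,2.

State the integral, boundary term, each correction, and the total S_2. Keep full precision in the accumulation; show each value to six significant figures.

Integral: ∫_9^22 1/x^4 dx = 0.000425943.
Endpoint term: (f(9) + f(22))/2 = (0.000152416 + 4.26883e-06)/2 = 7.83423e-05.
So far: 0.000504285.
k=1: B_{2}/(2)! × [f^{(1)}(22) − f^{(1)}(9)] = 1/12 × (-7.76152e-07 − (-6.77404e-05)) = 5.58035e-06.
After k=1: 0.000509865.
k=2: B_{4}/(4)! × [f^{(3)}(22) − f^{(3)}(9)] = −1/720 × (-4.81086e-08 − (-2.50890e-05)) = -3.47790e-08.

S_2 ≈ 0.000509830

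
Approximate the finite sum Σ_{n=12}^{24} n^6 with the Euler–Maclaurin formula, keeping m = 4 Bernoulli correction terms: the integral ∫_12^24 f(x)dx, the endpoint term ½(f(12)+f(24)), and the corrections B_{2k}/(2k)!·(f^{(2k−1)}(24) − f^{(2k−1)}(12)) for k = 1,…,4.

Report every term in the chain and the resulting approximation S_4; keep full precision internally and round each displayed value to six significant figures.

Integral: ∫_12^24 x^6 dx = 6.50091e+08.
Boundary: ½(f(12) + f(24)) = ½(2.98598e+06 + 1.91103e+08) = 9.70445e+07.
Running total after boundary: 7.47136e+08.
k=1: B_{2}/(2)! × [f^{(1)}(24) − f^{(1)}(12)] = 1/12 × (4.77757e+07 − 1.49299e+06) = 3.85690e+06.
After k=1: 7.50993e+08.
k=2: B_{4}/(4)! × [f^{(3)}(24) − f^{(3)}(12)] = −1/720 × (1.65888e+06 − 207360) = -2016.00.
After k=2: 7.50991e+08.
k=3: B_{6}/(6)! × [f^{(5)}(24) − f^{(5)}(12)] = 1/30240 × (17280.0 − 8640.00) = 0.285714.
After k=3: 7.50991e+08.
k=4: B_{8}/(8)! × [f^{(7)}(24) − f^{(7)}(12)] = −1/1209600 × (0.00000 − 0.00000) = 0.00000.

S_4 ≈ 7.50991e+08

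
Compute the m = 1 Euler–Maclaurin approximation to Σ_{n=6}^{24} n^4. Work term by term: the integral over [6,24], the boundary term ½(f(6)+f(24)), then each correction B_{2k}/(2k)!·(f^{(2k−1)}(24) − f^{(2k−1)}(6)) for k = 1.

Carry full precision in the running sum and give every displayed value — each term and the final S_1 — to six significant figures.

S_1 ≈ 1.76204e+06

∫_6^24 x^4 dx evaluates to 1.59097e+06.
Endpoint term: (f(6) + f(24))/2 = (1296.00 + 331776)/2 = 166536.
Integral + boundary = 1.75751e+06.
Order-1 term: 1/12 · (55296.0 − 864.000) = 4536.00.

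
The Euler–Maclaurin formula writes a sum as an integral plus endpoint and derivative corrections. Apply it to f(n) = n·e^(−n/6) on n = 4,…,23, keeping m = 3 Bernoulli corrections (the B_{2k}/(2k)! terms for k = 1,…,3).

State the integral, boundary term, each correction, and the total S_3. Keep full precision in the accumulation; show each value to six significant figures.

Integral: ∫_4^23 x·e^(−x/6) dx = 27.0401.
Endpoint term: (f(4) + f(23))/2 = (2.05367 + 0.497660)/2 = 1.27566.
Running total after boundary: 28.3158.
k=1: B_{2}/(2)! × [f^{(1)}(23) − f^{(1)}(4)] = 1/12 × (-0.0613059 − 0.171139) = -0.0193704.
Partial sum through k=1: 28.2964.
k=2: B_{4}/(4)! × [f^{(3)}(23) − f^{(3)}(4)] = −1/720 × (-0.000500865 − 0.0332770) = 4.69138e-05.
Partial sum through k=2: 28.2965.
k=3: B_{6}/(6)! × [f^{(5)}(23) − f^{(5)}(4)] = 1/30240 × (1.94781e-05 − 0.00171667) = -5.61242e-08.

S_3 ≈ 28.2965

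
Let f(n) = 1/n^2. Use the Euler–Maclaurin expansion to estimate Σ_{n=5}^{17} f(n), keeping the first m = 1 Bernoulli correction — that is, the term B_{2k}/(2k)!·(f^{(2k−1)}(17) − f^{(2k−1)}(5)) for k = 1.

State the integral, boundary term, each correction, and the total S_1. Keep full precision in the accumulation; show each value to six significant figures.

S_1 ≈ 0.164206

The integral term ∫_5^17 1/x^2 dx = 0.141176.
Endpoint term: (f(5) + f(17))/2 = (0.0400000 + 0.00346021)/2 = 0.0217301.
Integral + boundary = 0.162907.
Order-1 term: 1/12 · (-0.000407083 − (-0.0160000)) = 0.00129941.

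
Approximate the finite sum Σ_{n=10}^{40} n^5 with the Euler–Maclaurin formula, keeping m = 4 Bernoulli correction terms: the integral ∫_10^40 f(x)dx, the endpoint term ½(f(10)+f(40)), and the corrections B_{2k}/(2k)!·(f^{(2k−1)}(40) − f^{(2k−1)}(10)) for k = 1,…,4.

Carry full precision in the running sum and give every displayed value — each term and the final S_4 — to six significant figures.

Integral: ∫_10^40 x^5 dx = 6.82500e+08.
½[f(10) + f(40)] = ½[100000 + 1.02400e+08] = 5.12500e+07.
Integral + boundary = 7.33750e+08.
Order-1 term: 1/12 · (1.28000e+07 − 50000.0) = 1.06250e+06.
Partial sum through k=1: 7.34812e+08.
Order-2 term: −1/720 · (96000.0 − 6000.00) = -125.000.
Partial sum through k=2: 7.34812e+08.
Order-3 term: 1/30240 · (120.000 − 120.000) = 0.00000.
Partial sum through k=3: 7.34812e+08.
Order-4 term: −1/1209600 · (0.00000 − 0.00000) = 0.00000.

S_4 ≈ 7.34812e+08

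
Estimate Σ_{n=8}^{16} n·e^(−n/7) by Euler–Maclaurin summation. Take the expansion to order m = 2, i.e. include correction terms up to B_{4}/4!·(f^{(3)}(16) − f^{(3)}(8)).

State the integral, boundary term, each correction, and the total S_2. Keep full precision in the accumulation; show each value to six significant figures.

S_2 ≈ 19.1934

The integral term ∫_8^16 x·e^(−x/7) dx = 17.1113.
½[f(8) + f(16)] = ½[2.55125 + 1.62722] = 2.08924.
Running total after boundary: 19.2005.
Correction k=1: B_{2}/2! · (f^{(1)}(16) − f^{(1)}(8)) = 1/12 · (-0.130759 − (-0.0455581)) = -0.00710007.
After k=1: 19.1934.
Correction k=2: B_{4}/4! · (f^{(3)}(16) − f^{(3)}(8)) = −1/720 · (0.00148253 − 0.0120868) = 1.47282e-05.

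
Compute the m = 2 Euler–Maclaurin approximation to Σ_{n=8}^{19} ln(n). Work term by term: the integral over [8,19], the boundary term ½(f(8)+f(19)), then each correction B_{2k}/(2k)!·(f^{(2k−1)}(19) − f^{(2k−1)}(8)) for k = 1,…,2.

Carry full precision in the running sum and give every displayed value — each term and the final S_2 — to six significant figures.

S_2 ≈ 30.8147

Integral: ∫_8^19 ln(x) dx = 28.3088.
Endpoint term: (f(8) + f(19))/2 = (2.07944 + 2.94444)/2 = 2.51194.
So far: 30.8207.
Order-1 term: 1/12 · (0.0526316 − 0.125000) = -0.00603070.
After k=1: 30.8147.
Order-2 term: −1/720 · (0.000291588 − 0.00390625) = 5.02036e-06.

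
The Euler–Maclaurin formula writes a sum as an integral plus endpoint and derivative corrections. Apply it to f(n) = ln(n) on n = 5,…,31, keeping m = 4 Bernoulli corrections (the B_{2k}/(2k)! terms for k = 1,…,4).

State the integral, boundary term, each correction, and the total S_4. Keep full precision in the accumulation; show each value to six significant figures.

S_4 ≈ 74.9142

Integral: ∫_5^31 ln(x) dx = 72.4064.
Boundary: ½(f(5) + f(31)) = ½(1.60944 + 3.43399) = 2.52171.
So far: 74.9281.
Order-1 term: 1/12 · (0.0322581 − 0.200000) = -0.0139785.
Running total after k=1: 74.9141.
Order-2 term: −1/720 · (6.71344e-05 − 0.0160000) = 2.21290e-05.
Running total after k=2: 74.9142.
Order-3 term: 1/30240 · (8.38306e-07 − 0.00768000) = -2.53941e-07.
Running total after k=3: 74.9142.
Order-4 term: −1/1209600 · (2.61698e-08 − 0.00921600) = 7.61903e-09.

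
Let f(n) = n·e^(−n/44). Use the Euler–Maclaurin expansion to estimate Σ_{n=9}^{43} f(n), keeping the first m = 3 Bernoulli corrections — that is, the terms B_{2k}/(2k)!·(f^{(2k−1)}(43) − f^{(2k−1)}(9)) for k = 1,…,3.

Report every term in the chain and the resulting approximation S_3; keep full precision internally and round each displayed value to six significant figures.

S_3 ≈ 471.712

∫_9^43 x·e^(−x/44) dx evaluates to 460.007.
Endpoint term: (f(9) + f(43))/2 = (7.33516 + 16.1825)/2 = 11.7588.
Integral + boundary = 471.766.
Correction k=1: B_{2}/2! · (f^{(1)}(43) − f^{(1)}(9)) = 1/12 · (0.00855309 − 0.648310) = -0.0533130.
Partial sum through k=1: 471.712.
Correction k=2: B_{4}/4! · (f^{(3)}(43) − f^{(3)}(9)) = −1/720 · (0.000393195 − 0.00117683) = 1.08838e-06.
Partial sum through k=2: 471.712.
Correction k=3: B_{6}/6! · (f^{(5)}(43) − f^{(5)}(9)) = 1/30240 · (4.03911e-07 − 1.04276e-06) = -2.11261e-11.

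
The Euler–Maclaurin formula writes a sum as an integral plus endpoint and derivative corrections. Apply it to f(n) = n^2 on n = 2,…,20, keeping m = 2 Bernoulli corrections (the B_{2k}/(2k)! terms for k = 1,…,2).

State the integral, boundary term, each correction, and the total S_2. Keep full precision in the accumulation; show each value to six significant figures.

Integral: ∫_2^20 x^2 dx = 2664.00.
½[f(2) + f(20)] = ½[4.00000 + 400.000] = 202.000.
So far: 2866.00.
Correction k=1: B_{2}/2! · (f^{(1)}(20) − f^{(1)}(2)) = 1/12 · (40.0000 − 4.00000) = 3.00000.
After k=1: 2869.00.
Correction k=2: B_{4}/4! · (f^{(3)}(20) − f^{(3)}(2)) = −1/720 · (0.00000 − 0.00000) = 0.00000.

S_2 ≈ 2869.00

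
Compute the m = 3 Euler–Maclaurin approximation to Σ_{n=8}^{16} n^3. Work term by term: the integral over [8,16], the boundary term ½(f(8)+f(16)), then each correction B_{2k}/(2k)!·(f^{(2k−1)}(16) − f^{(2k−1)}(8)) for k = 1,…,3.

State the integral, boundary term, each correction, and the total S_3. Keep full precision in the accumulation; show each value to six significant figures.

The integral term ∫_8^16 x^3 dx = 15360.0.
Boundary: ½(f(8) + f(16)) = ½(512.000 + 4096.00) = 2304.00.
So far: 17664.0.
Order-1 term: 1/12 · (768.000 − 192.000) = 48.0000.
After k=1: 17712.0.
Order-2 term: −1/720 · (6.00000 − 6.00000) = 0.00000.
After k=2: 17712.0.
Order-3 term: 1/30240 · (0.00000 − 0.00000) = 0.00000.

S_3 ≈ 17712.0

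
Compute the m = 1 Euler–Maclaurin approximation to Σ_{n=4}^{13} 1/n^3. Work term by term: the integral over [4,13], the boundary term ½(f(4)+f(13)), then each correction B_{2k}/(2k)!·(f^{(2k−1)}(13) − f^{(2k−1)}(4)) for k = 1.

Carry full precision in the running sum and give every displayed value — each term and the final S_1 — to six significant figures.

S_1 ≈ 0.0372993

Integral: ∫_4^13 1/x^3 dx = 0.0282914.
Boundary: ½(f(4) + f(13)) = ½(0.0156250 + 0.000455166) = 0.00804008.
Running total after boundary: 0.0363315.
k=1: B_{2}/(2)! × [f^{(1)}(13) − f^{(1)}(4)] = 1/12 × (-0.000105038 − (-0.0117188)) = 0.000967809.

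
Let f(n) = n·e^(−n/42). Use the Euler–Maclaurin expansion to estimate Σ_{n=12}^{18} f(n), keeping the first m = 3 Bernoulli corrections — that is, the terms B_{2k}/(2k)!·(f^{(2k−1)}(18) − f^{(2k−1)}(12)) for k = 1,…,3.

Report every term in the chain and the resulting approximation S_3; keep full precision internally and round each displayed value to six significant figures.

Integral: ∫_12^18 x·e^(−x/42) dx = 62.7241.
Endpoint term: (f(12) + f(18))/2 = (9.01773 + 11.7259)/2 = 10.3718.
Running total after boundary: 73.0959.
Correction k=1: B_{2}/2! · (f^{(1)}(18) − f^{(1)}(12)) = 1/12 · (0.372251 − 0.536769) = -0.0137099.
Running total after k=1: 73.0822.
Correction k=2: B_{4}/4! · (f^{(3)}(18) − f^{(3)}(12)) = −1/720 · (0.000949620 − 0.00115631) = 2.87065e-07.
Running total after k=2: 73.0822.
Correction k=3: B_{6}/6! · (f^{(5)}(18) − f^{(5)}(12)) = 1/30240 · (9.57037e-07 − 1.13850e-06) = -6.00091e-12.

S_3 ≈ 73.0822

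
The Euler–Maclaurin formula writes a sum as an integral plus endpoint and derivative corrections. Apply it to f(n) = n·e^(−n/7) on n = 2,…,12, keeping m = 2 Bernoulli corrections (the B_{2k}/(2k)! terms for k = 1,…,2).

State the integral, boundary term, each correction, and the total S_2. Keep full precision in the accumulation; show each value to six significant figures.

Integral: ∫_2^12 x·e^(−x/7) dx = 23.3908.
½[f(2) + f(12)] = ½[1.50295 + 2.16111] = 1.83203.
Integral + boundary = 25.2228.
k=1: B_{2}/(2)! × [f^{(1)}(12) − f^{(1)}(2)] = 1/12 × (-0.128637 − 0.536769) = -0.0554506.
Running total after k=1: 25.1674.
k=2: B_{4}/(4)! × [f^{(3)}(12) − f^{(3)}(2)] = −1/720 × (0.00472545 − 0.0416270) = 5.12522e-05.

S_2 ≈ 25.1674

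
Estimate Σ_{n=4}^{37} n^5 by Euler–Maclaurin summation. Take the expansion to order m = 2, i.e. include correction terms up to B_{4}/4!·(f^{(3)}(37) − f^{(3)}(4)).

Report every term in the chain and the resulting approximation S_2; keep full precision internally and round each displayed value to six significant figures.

Integral: ∫_4^37 x^5 dx = 4.27620e+08.
½[f(4) + f(37)] = ½[1024.00 + 6.93440e+07] = 3.46725e+07.
Running total after boundary: 4.62293e+08.
Order-1 term: 1/12 · (9.37080e+06 − 1280.00) = 780794.
After k=1: 4.63074e+08.
Order-2 term: −1/720 · (82140.0 − 960.000) = -112.750.

S_2 ≈ 4.63074e+08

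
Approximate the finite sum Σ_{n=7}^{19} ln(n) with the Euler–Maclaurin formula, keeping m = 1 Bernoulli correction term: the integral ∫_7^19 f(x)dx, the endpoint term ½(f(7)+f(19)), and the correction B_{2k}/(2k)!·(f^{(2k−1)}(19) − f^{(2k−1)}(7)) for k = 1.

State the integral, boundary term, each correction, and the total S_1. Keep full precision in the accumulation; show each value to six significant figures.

The integral term ∫_7^19 ln(x) dx = 30.3230.
Endpoint term: (f(7) + f(19))/2 = (1.94591 + 2.94444)/2 = 2.44517.
Integral + boundary = 32.7681.
Correction k=1: B_{2}/2! · (f^{(1)}(19) − f^{(1)}(7)) = 1/12 · (0.0526316 − 0.142857) = -0.00751880.

S_1 ≈ 32.7606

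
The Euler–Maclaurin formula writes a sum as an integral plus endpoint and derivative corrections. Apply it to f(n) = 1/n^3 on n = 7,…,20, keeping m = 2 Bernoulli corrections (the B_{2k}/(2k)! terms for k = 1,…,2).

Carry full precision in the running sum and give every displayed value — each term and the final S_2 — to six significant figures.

S_2 ≈ 0.0105762

∫_7^20 1/x^3 dx evaluates to 0.00895408.
½[f(7) + f(20)] = ½[0.00291545 + 0.000125000] = 0.00152023.
So far: 0.0104743.
Order-1 term: 1/12 · (-1.87500e-05 − (-0.00124948)) = 0.000102561.
After k=1: 0.0105769.
Order-2 term: −1/720 · (-9.37500e-07 − (-0.000509992)) = -7.07020e-07.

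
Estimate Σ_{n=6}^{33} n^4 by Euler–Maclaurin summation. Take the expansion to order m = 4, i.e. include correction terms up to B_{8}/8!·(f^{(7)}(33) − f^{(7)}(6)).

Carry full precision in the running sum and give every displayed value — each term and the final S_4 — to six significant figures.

Integral: ∫_6^33 x^4 dx = 7.82552e+06.
Boundary: ½(f(6) + f(33)) = ½(1296.00 + 1.18592e+06) = 593608.
Running total after boundary: 8.41913e+06.
Correction k=1: B_{2}/2! · (f^{(1)}(33) − f^{(1)}(6)) = 1/12 · (143748 − 864.000) = 11907.0.
After k=1: 8.43104e+06.
Correction k=2: B_{4}/4! · (f^{(3)}(33) − f^{(3)}(6)) = −1/720 · (792.000 − 144.000) = -0.900000.
After k=2: 8.43104e+06.
Correction k=3: B_{6}/6! · (f^{(5)}(33) − f^{(5)}(6)) = 1/30240 · (0.00000 − 0.00000) = 0.00000.
After k=3: 8.43104e+06.
Correction k=4: B_{8}/8! · (f^{(7)}(33) − f^{(7)}(6)) = −1/1209600 · (0.00000 − 0.00000) = 0.00000.

S_4 ≈ 8.43104e+06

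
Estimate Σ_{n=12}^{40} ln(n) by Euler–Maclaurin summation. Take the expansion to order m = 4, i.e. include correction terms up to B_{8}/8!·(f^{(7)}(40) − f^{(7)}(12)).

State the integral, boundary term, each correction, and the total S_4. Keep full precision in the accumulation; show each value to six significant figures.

∫_12^40 ln(x) dx evaluates to 89.7363.
½[f(12) + f(40)] = ½[2.48491 + 3.68888] = 3.08689.
Running total after boundary: 92.8232.
Order-1 term: 1/12 · (0.0250000 − 0.0833333) = -0.00486111.
Partial sum through k=1: 92.8183.
Order-2 term: −1/720 · (3.12500e-05 − 0.00115741) = 1.56411e-06.
Partial sum through k=2: 92.8183.
Order-3 term: 1/30240 · (2.34375e-07 − 9.64506e-05) = -3.18175e-09.
Partial sum through k=3: 92.8183.
Order-4 term: −1/1209600 · (4.39453e-09 − 2.00939e-05) = 1.66084e-11.

S_4 ≈ 92.8183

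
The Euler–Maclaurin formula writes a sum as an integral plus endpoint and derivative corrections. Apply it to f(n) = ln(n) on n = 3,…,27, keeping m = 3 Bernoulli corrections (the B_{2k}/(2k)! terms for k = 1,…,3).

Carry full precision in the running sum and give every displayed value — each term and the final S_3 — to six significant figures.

S_3 ≈ 63.8644

∫_3^27 ln(x) dx evaluates to 61.6918.
Endpoint term: (f(3) + f(27))/2 = (1.09861 + 3.29584)/2 = 2.19722.
So far: 63.8890.
Order-1 term: 1/12 · (0.0370370 − 0.333333) = -0.0246914.
Partial sum through k=1: 63.8643.
Order-2 term: −1/720 · (0.000101611 − 0.0740741) = 0.000102740.
Partial sum through k=2: 63.8644.
Order-3 term: 1/30240 · (1.67260e-06 − 0.0987654) = -3.26600e-06.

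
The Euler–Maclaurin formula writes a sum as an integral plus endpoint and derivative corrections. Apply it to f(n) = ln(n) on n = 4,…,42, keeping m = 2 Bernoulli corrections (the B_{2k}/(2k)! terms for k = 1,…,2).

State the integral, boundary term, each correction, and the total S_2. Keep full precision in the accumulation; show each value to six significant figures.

Integral: ∫_4^42 ln(x) dx = 113.437.
½[f(4) + f(42)] = ½[1.38629 + 3.73767] = 2.56198.
Integral + boundary = 115.999.
Correction k=1: B_{2}/2! · (f^{(1)}(42) − f^{(1)}(4)) = 1/12 · (0.0238095 − 0.250000) = -0.0188492.
After k=1: 115.980.
Correction k=2: B_{4}/4! · (f^{(3)}(42) − f^{(3)}(4)) = −1/720 · (2.69949e-05 − 0.0312500) = 4.33653e-05.

S_2 ≈ 115.980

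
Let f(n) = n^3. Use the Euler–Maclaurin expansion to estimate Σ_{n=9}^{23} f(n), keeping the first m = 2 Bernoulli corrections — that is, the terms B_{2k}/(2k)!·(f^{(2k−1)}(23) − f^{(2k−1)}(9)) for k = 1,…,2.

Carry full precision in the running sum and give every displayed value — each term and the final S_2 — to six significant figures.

S_2 ≈ 74880.0

∫_9^23 x^3 dx evaluates to 68320.0.
½[f(9) + f(23)] = ½[729.000 + 12167.0] = 6448.00.
Integral + boundary = 74768.0.
Order-1 term: 1/12 · (1587.00 − 243.000) = 112.000.
Running total after k=1: 74880.0.
Order-2 term: −1/720 · (6.00000 − 6.00000) = 0.00000.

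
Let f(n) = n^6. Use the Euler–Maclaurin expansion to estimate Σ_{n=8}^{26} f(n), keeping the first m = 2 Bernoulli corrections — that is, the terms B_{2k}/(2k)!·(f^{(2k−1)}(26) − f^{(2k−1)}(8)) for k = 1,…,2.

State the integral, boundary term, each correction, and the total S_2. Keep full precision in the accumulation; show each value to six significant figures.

The integral term ∫_8^26 x^6 dx = 1.14710e+09.
Boundary: ½(f(8) + f(26)) = ½(262144 + 3.08916e+08) = 1.54589e+08.
Integral + boundary = 1.30169e+09.
k=1: B_{2}/(2)! × [f^{(1)}(26) − f^{(1)}(8)] = 1/12 × (7.12883e+07 − 196608) = 5.92430e+06.
Running total after k=1: 1.30762e+09.
k=2: B_{4}/(4)! × [f^{(3)}(26) − f^{(3)}(8)] = −1/720 × (2.10912e+06 − 61440.0) = -2844.00.

S_2 ≈ 1.30761e+09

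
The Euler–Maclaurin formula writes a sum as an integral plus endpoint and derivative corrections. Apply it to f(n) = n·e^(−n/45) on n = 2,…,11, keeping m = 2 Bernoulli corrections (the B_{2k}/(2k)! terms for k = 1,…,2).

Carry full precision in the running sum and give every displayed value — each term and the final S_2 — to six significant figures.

S_2 ≈ 54.7837

∫_2^11 x·e^(−x/45) dx evaluates to 49.5468.
½[f(2) + f(11)] = ½[1.91306 + 8.61453] = 5.26380.
Integral + boundary = 54.8106.
Correction k=1: B_{2}/2! · (f^{(1)}(11) − f^{(1)}(2)) = 1/12 · (0.591705 − 0.914016) = -0.0268592.
After k=1: 54.7837.
Correction k=2: B_{4}/4! · (f^{(3)}(11) − f^{(3)}(2)) = −1/720 · (0.00106567 − 0.00139609) = 4.58909e-07.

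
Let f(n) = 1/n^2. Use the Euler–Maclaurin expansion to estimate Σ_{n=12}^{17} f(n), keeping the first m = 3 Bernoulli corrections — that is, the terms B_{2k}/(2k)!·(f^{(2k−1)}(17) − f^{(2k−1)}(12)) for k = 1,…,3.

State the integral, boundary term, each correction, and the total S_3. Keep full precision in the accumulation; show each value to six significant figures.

S_3 ≈ 0.0297745

Integral: ∫_12^17 1/x^2 dx = 0.0245098.
½[f(12) + f(17)] = ½[0.00694444 + 0.00346021] = 0.00520233.
Running total after boundary: 0.0297121.
Correction k=1: B_{2}/2! · (f^{(1)}(17) − f^{(1)}(12)) = 1/12 · (-0.000407083 − (-0.00115741)) = 6.25270e-05.
Partial sum through k=1: 0.0297747.
Correction k=2: B_{4}/4! · (f^{(3)}(17) − f^{(3)}(12)) = −1/720 · (-1.69031e-05 − (-9.64506e-05)) = -1.10483e-07.
Partial sum through k=2: 0.0297745.
Correction k=3: B_{6}/6! · (f^{(5)}(17) − f^{(5)}(12)) = 1/30240 · (-1.75465e-06 − (-2.00939e-05)) = 6.06456e-10.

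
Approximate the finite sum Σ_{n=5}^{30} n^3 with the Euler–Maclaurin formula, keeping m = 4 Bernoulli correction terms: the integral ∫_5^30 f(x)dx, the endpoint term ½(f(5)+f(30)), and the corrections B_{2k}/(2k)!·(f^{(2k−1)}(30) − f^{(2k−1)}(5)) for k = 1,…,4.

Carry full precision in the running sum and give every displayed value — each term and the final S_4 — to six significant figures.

S_4 ≈ 216125

∫_5^30 x^3 dx evaluates to 202344.
½[f(5) + f(30)] = ½[125.000 + 27000.0] = 13562.5.
Integral + boundary = 215906.
Order-1 term: 1/12 · (2700.00 − 75.0000) = 218.750.
Running total after k=1: 216125.
Order-2 term: −1/720 · (6.00000 − 6.00000) = 0.00000.
Running total after k=2: 216125.
Order-3 term: 1/30240 · (0.00000 − 0.00000) = 0.00000.
Running total after k=3: 216125.
Order-4 term: −1/1209600 · (0.00000 − 0.00000) = 0.00000.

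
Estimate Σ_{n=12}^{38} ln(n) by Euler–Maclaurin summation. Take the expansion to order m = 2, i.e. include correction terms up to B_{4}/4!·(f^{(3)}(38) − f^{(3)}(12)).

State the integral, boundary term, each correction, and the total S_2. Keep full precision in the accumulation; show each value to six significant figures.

The integral term ∫_12^38 ln(x) dx = 82.4094.
½[f(12) + f(38)] = ½[2.48491 + 3.63759] = 3.06125.
Integral + boundary = 85.4706.
Correction k=1: B_{2}/2! · (f^{(1)}(38) − f^{(1)}(12)) = 1/12 · (0.0263158 − 0.0833333) = -0.00475146.
Partial sum through k=1: 85.4659.
Correction k=2: B_{4}/4! · (f^{(3)}(38) − f^{(3)}(12)) = −1/720 · (3.64485e-05 − 0.00115741) = 1.55689e-06.

S_2 ≈ 85.4659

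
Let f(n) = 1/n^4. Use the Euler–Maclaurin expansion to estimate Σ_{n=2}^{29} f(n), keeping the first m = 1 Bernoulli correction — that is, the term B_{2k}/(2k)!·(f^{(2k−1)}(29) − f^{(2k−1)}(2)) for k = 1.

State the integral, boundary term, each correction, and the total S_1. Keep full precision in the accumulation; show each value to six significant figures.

∫_2^29 1/x^4 dx evaluates to 0.0416530.
Endpoint term: (f(2) + f(29))/2 = (0.0625000 + 1.41387e-06)/2 = 0.0312507.
So far: 0.0729037.
Correction k=1: B_{2}/2! · (f^{(1)}(29) − f^{(1)}(2)) = 1/12 · (-1.95016e-07 − (-0.125000)) = 0.0104167.

S_1 ≈ 0.0833204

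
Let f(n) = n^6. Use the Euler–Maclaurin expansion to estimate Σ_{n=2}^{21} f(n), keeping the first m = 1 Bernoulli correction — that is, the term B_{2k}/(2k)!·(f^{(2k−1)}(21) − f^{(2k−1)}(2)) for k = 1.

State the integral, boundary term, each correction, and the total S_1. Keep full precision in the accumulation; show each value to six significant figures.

Integral: ∫_2^21 x^6 dx = 2.57298e+08.
Endpoint term: (f(2) + f(21))/2 = (64.0000 + 8.57661e+07)/2 = 4.28831e+07.
Integral + boundary = 3.00181e+08.
Correction k=1: B_{2}/2! · (f^{(1)}(21) − f^{(1)}(2)) = 1/12 · (2.45046e+07 − 192.000) = 2.04203e+06.

S_1 ≈ 3.02223e+08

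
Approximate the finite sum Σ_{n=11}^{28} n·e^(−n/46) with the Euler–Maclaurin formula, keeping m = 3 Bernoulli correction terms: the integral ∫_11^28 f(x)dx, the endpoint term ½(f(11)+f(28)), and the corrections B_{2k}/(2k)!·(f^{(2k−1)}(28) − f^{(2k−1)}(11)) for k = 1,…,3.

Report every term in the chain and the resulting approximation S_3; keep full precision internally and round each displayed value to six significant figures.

Integral: ∫_11^28 x·e^(−x/46) dx = 212.352.
Boundary: ½(f(11) + f(28)) = ½(8.66043 + 15.2337) = 11.9471.
Running total after boundary: 224.299.
Order-1 term: 1/12 · (0.212893 − 0.599042) = -0.0321791.
Partial sum through k=1: 224.267.
Order-2 term: −1/720 · (0.000614846 − 0.00102725) = 5.72787e-07.
Partial sum through k=2: 224.267.
Order-3 term: 1/30240 · (5.33592e-07 − 8.37147e-07) = -1.00382e-11.

S_3 ≈ 224.267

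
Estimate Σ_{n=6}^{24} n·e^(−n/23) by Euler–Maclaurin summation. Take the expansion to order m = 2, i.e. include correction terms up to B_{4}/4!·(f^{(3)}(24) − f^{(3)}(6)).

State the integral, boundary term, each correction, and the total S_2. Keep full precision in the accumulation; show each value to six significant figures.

The integral term ∫_6^24 x·e^(−x/23) dx = 133.087.
½[f(6) + f(24)] = ½[4.62229 + 8.45346] = 6.53787.
Integral + boundary = 139.624.
Correction k=1: B_{2}/2! · (f^{(1)}(24) − f^{(1)}(6)) = 1/12 · (-0.0153142 − 0.569412) = -0.0487272.
After k=1: 139.576.
Correction k=2: B_{4}/4! · (f^{(3)}(24) − f^{(3)}(6)) = −1/720 · (0.00130272 − 0.00398899) = 3.73092e-06.

S_2 ≈ 139.576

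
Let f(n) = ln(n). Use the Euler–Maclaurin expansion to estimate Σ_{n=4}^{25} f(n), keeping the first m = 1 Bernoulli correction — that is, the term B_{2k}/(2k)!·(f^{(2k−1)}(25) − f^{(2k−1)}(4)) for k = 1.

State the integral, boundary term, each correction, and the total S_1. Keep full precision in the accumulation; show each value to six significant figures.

Integral: ∫_4^25 ln(x) dx = 53.9267.
Boundary: ½(f(4) + f(25)) = ½(1.38629 + 3.21888) = 2.30259.
Integral + boundary = 56.2293.
Order-1 term: 1/12 · (0.0400000 − 0.250000) = -0.0175000.

S_1 ≈ 56.2118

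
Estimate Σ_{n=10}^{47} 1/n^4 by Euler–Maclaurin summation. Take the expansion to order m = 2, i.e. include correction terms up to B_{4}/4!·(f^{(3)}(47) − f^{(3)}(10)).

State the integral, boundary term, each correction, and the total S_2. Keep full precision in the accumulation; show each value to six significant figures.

The integral term ∫_10^47 1/x^4 dx = 0.000330123.
½[f(10) + f(47)] = ½[0.000100000 + 2.04931e-07] = 5.01025e-05.
So far: 0.000380225.
k=1: B_{2}/(2)! × [f^{(1)}(47) − f^{(1)}(10)] = 1/12 × (-1.74410e-08 − (-4.00000e-05)) = 3.33188e-06.
Running total after k=1: 0.000383557.
k=2: B_{4}/(4)! × [f^{(3)}(47) − f^{(3)}(10)] = −1/720 × (-2.36862e-10 − (-1.20000e-05)) = -1.66663e-08.

S_2 ≈ 0.000383540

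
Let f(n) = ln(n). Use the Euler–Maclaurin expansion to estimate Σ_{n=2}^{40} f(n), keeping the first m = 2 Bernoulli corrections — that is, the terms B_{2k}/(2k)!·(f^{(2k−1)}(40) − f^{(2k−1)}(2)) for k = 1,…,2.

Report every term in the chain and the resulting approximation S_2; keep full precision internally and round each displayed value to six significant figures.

S_2 ≈ 110.321

∫_2^40 ln(x) dx evaluates to 108.169.
Boundary: ½(f(2) + f(40)) = ½(0.693147 + 3.68888) = 2.19101.
Running total after boundary: 110.360.
Correction k=1: B_{2}/2! · (f^{(1)}(40) − f^{(1)}(2)) = 1/12 · (0.0250000 − 0.500000) = -0.0395833.
Partial sum through k=1: 110.320.
Correction k=2: B_{4}/4! · (f^{(3)}(40) − f^{(3)}(2)) = −1/720 · (3.12500e-05 − 0.250000) = 0.000347179.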